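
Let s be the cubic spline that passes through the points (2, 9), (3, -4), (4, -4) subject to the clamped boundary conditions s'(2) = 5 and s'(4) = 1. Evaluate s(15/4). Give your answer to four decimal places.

-4.6680

Let m_i = s''(x_i). Step sizes h_i = 1, 1; slopes of the chords Δ_i = (y_(i+1) - y_i)/h_i = -13, 0.
  1·m_0 + 4·m_1 + 1·m_2 = 6(Δ_1 - Δ_0) = 78
Clamped end conditions give two more equations: 2h_0·m_0 + h_0·m_1 = 6(Δ_0 - s'(2)) = -108 and h_1·m_1 + 2h_1·m_2 = 6(s'(4) - Δ_1) = 6.
Solving: m_0 = -151/2, m_1 = 43, m_2 = -37/2.
On [3, 4], s(t) = -4 - 45/4·(t - 3) + 43/2·(t - 3)² - 41/4·(t - 3)³.
With (t - 3) = 3/4: s(15/4) = -1195/256.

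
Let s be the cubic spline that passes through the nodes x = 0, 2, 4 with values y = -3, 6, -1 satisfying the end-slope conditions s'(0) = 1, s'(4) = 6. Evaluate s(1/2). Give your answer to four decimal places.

Write m_i for s''(x_i). With h_i = 2, 2 and divided differences Δ_i = 9/2, -7/2, the continuity of s' gives the tridiagonal system
  2·m_0 + 8·m_1 + 2·m_2 = 6(Δ_1 - Δ_0) = -48
Clamped end conditions give two more equations: 2h_0·m_0 + h_0·m_1 = 6(Δ_0 - s'(0)) = 21 and h_1·m_1 + 2h_1·m_2 = 6(s'(4) - Δ_1) = 57.
Solving the tridiagonal system: m_0 = 25/2, m_1 = -29/2, m_2 = 43/2.
On [0, 2], s(x) = -3 + 1·x + 25/4·x² - 9/4·x³.
With x = 1/2: s(1/2) = -39/32.

-1.2188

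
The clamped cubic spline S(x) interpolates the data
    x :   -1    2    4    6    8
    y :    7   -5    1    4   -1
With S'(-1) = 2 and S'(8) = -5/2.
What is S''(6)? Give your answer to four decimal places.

Write M_i for S''(x_i). With h_i = 3, 2, 2, 2 and divided differences Δ_i = -4, 3, 3/2, -5/2, the continuity of S' gives the tridiagonal system
  3·M_0 + 10·M_1 + 2·M_2 = 6(Δ_1 - Δ_0) = 42
  2·M_1 + 8·M_2 + 2·M_3 = 6(Δ_2 - Δ_1) = -9
  2·M_2 + 8·M_3 + 2·M_4 = 6(Δ_3 - Δ_2) = -24
Clamped end conditions give two more equations: 2h_0·M_0 + h_0·M_1 = 6(Δ_0 - S'(-1)) = -36 and h_3·M_3 + 2h_3·M_4 = 6(S'(8) - Δ_3) = 0.
Forward elimination and back-substitution give M_0 = -451/46, M_1 = 175/23, M_2 = -215/92, M_3 = -127/46, M_4 = 127/92.

-2.7609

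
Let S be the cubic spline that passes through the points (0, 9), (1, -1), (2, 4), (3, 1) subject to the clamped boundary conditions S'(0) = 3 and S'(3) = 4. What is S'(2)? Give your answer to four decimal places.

Put M_i = S'' at the i-th knot. Here h = (1, 1, 1) and Δ = (-10, 5, -3), so the interior equations h_(i-1)·M_(i-1) + 2(h_(i-1)+h_i)·M_i + h_i·M_(i+1) = 6(Δ_i − Δ_(i-1)) read
  1·M_0 + 4·M_1 + 1·M_2 = 6(Δ_1 - Δ_0) = 90
  1·M_1 + 4·M_2 + 1·M_3 = 6(Δ_2 - Δ_1) = -48
Clamped end conditions give two more equations: 2h_0·M_0 + h_0·M_1 = 6(Δ_0 - S'(0)) = -78 and h_2·M_2 + 2h_2·M_3 = 6(S'(3) - Δ_2) = 42.
Hence M_0 = -932/15, M_1 = 694/15, M_2 = -494/15, M_3 = 562/15.
On [2, 3], S'(x) = b_2 + 2c_2·(x - 2) + 3d_2·(x - 2)² with b_2 = Δ_2 - h_2(2M_2 + M_3)/6 = 26/15, c_2 = M_2/2 = -247/15, d_2 = (M_3 - M_2)/(6h_2) = 176/15. So S'(2) = 26/15.

1.7333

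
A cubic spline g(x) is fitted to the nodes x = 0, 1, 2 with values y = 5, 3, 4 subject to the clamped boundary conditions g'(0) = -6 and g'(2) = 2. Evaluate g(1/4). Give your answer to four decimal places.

3.8320

Write M_i for g''(x_i). With h_i = 1, 1 and divided differences Δ_i = -2, 1, the continuity of g' gives the tridiagonal system
  1·M_0 + 4·M_1 + 1·M_2 = 6(Δ_1 - Δ_0) = 18
Clamped end conditions give two more equations: 2h_0·M_0 + h_0·M_1 = 6(Δ_0 - g'(0)) = 24 and h_1·M_1 + 2h_1·M_2 = 6(g'(2) - Δ_1) = 6.
Forward elimination and back-substitution give M_0 = 23/2, M_1 = 1, M_2 = 5/2.
On [0, 1], g(x) = 5 - 6·x + 23/4·x² - 7/4·x³.
With x = 1/4: g(1/4) = 981/256.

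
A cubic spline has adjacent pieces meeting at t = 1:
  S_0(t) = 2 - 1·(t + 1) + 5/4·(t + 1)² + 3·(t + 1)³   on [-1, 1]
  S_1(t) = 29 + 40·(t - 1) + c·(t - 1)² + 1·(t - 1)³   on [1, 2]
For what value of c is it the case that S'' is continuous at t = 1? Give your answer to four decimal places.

19.2500

S_0''(t) = 5/2 + 18·(t + 1), so S_0''(1) = 77/2. On the right, S_1''(1) = 2c, so c = 77/4.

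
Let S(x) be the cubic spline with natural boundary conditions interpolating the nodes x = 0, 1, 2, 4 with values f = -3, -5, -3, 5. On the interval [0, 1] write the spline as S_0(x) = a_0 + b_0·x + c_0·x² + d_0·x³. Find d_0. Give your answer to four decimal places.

Let M_i = S''(x_i). Step sizes h_i = 1, 1, 2; slopes of the chords Δ_i = (y_(i+1) - y_i)/h_i = -2, 2, 4.
  1·M_0 + 4·M_1 + 1·M_2 = 6(Δ_1 - Δ_0) = 24
  1·M_1 + 6·M_2 + 2·M_3 = 6(Δ_2 - Δ_1) = 12
Natural end conditions: M_0 = M_3 = 0.
Solving the tridiagonal system: M_0 = 0, M_1 = 132/23, M_2 = 24/23, M_3 = 0.
On [0, 1], with S_0(x) = a_0 + b_0·x + c_0·x² + d_0·x³: c_0 = M_0/2 = 0, d_0 = (M_1 - M_0)/(6h_0) = 22/23, b_0 = Δ_0 - h_0(2M_0 + M_1)/6 = -68/23.

0.9565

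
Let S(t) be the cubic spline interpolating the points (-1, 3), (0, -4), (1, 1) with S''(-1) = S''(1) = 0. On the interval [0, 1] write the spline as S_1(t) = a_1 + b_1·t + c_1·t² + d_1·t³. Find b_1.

-1

Let σ_i = S''(x_i). Step sizes h_i = 1, 1; slopes of the chords Δ_i = (y_(i+1) - y_i)/h_i = -7, 5.
  1·σ_0 + 4·σ_1 + 1·σ_2 = 6(Δ_1 - Δ_0) = 72
Natural end conditions: σ_0 = σ_2 = 0.
Forward elimination and back-substitution give σ_0 = 0, σ_1 = 18, σ_2 = 0.
On [0, 1], with S_1(t) = a_1 + b_1·t + c_1·t² + d_1·t³: c_1 = σ_1/2 = 9, d_1 = (σ_2 - σ_1)/(6h_1) = -3, b_1 = Δ_1 - h_1(2σ_1 + σ_2)/6 = -1.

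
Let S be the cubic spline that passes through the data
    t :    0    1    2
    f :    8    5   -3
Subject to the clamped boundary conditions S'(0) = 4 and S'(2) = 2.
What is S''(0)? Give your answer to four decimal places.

-14.5000

Put m_i = S'' at the i-th knot. Here h = (1, 1) and Δ = (-3, -8), so the interior equations h_(i-1)·m_(i-1) + 2(h_(i-1)+h_i)·m_i + h_i·m_(i+1) = 6(Δ_i − Δ_(i-1)) read
  1·m_0 + 4·m_1 + 1·m_2 = 6(Δ_1 - Δ_0) = -30
Clamped end conditions give two more equations: 2h_0·m_0 + h_0·m_1 = 6(Δ_0 - S'(0)) = -42 and h_1·m_1 + 2h_1·m_2 = 6(S'(2) - Δ_1) = 60.
Forward elimination and back-substitution give m_0 = -29/2, m_1 = -13, m_2 = 73/2.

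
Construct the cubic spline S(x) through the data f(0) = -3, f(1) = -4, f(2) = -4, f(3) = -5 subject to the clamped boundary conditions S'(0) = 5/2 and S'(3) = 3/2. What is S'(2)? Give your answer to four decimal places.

-0.8333

Let M_i = S''(x_i). Step sizes h_i = 1, 1, 1; slopes of the chords Δ_i = (y_(i+1) - y_i)/h_i = -1, 0, -1.
  1·M_0 + 4·M_1 + 1·M_2 = 6(Δ_1 - Δ_0) = 6
  1·M_1 + 4·M_2 + 1·M_3 = 6(Δ_2 - Δ_1) = -6
Clamped end conditions give two more equations: 2h_0·M_0 + h_0·M_1 = 6(Δ_0 - S'(0)) = -21 and h_2·M_2 + 2h_2·M_3 = 6(S'(3) - Δ_2) = 15.
Hence M_0 = -41/3, M_1 = 19/3, M_2 = -17/3, M_3 = 31/3.
On [2, 3], S'(x) = b_2 + 2c_2·(x - 2) + 3d_2·(x - 2)² with b_2 = Δ_2 - h_2(2M_2 + M_3)/6 = -5/6, c_2 = M_2/2 = -17/6, d_2 = (M_3 - M_2)/(6h_2) = 8/3. So S'(2) = -5/6.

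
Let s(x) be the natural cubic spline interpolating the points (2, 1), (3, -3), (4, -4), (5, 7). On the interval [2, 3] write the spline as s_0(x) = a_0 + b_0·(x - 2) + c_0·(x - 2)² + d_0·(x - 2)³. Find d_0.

With σ_i denoting the second derivative at x_i, h_i = 1, 1, 1, and Δ_i = (y_(i+1) − y_i)/h_i = -4, -1, 11:
  1·σ_0 + 4·σ_1 + 1·σ_2 = 6(Δ_1 - Δ_0) = 18
  1·σ_1 + 4·σ_2 + 1·σ_3 = 6(Δ_2 - Δ_1) = 72
Natural end conditions: σ_0 = σ_3 = 0.
Solving: σ_0 = 0, σ_1 = 0, σ_2 = 18, σ_3 = 0.
On [2, 3], with s_0(x) = a_0 + b_0·(x - 2) + c_0·(x - 2)² + d_0·(x - 2)³: c_0 = σ_0/2 = 0, d_0 = (σ_1 - σ_0)/(6h_0) = 0, b_0 = Δ_0 - h_0(2σ_0 + σ_1)/6 = -4.

0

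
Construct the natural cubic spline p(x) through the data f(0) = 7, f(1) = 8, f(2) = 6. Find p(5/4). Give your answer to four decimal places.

7.7461

Write σ_i for p''(x_i). With h_i = 1, 1 and divided differences Δ_i = 1, -2, the continuity of p' gives the tridiagonal system
  1·σ_0 + 4·σ_1 + 1·σ_2 = 6(Δ_1 - Δ_0) = -18
Natural end conditions: σ_0 = σ_2 = 0.
Hence σ_0 = 0, σ_1 = -9/2, σ_2 = 0.
On [1, 2], p(x) = 8 - 1/2·(x - 1) - 9/4·(x - 1)² + 3/4·(x - 1)³.
With (x - 1) = 1/4: p(5/4) = 1983/256.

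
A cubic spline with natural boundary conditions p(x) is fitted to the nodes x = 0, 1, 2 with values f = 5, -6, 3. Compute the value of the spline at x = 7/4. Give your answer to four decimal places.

-0.4219

Put m_i = p'' at the i-th knot. Here h = (1, 1) and Δ = (-11, 9), so the interior equations h_(i-1)·m_(i-1) + 2(h_(i-1)+h_i)·m_i + h_i·m_(i+1) = 6(Δ_i − Δ_(i-1)) read
  1·m_0 + 4·m_1 + 1·m_2 = 6(Δ_1 - Δ_0) = 120
Natural end conditions: m_0 = m_2 = 0.
Hence m_0 = 0, m_1 = 30, m_2 = 0.
On [1, 2], p(x) = -6 - 1·(x - 1) + 15·(x - 1)² - 5·(x - 1)³.
With (x - 1) = 3/4: p(7/4) = -27/64.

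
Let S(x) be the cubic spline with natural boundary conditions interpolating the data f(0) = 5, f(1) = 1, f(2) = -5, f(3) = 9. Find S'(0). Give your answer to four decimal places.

With m_i denoting the second derivative at x_i, h_i = 1, 1, 1, and Δ_i = (y_(i+1) − y_i)/h_i = -4, -6, 14:
  1·m_0 + 4·m_1 + 1·m_2 = 6(Δ_1 - Δ_0) = -12
  1·m_1 + 4·m_2 + 1·m_3 = 6(Δ_2 - Δ_1) = 120
Natural end conditions: m_0 = m_3 = 0.
Forward elimination and back-substitution give m_0 = 0, m_1 = -56/5, m_2 = 164/5, m_3 = 0.
On [0, 1], S'(x) = b_0 + 2c_0·x + 3d_0·x² with b_0 = Δ_0 - h_0(2m_0 + m_1)/6 = -32/15, c_0 = m_0/2 = 0, d_0 = (m_1 - m_0)/(6h_0) = -28/15. So S'(0) = -32/15.

-2.1333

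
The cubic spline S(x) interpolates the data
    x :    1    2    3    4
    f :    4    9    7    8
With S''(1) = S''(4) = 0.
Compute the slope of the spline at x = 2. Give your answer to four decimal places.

0.8667

With M_i denoting the second derivative at x_i, h_i = 1, 1, 1, and Δ_i = (y_(i+1) − y_i)/h_i = 5, -2, 1:
  1·M_0 + 4·M_1 + 1·M_2 = 6(Δ_1 - Δ_0) = -42
  1·M_1 + 4·M_2 + 1·M_3 = 6(Δ_2 - Δ_1) = 18
Natural end conditions: M_0 = M_3 = 0.
Forward elimination and back-substitution give M_0 = 0, M_1 = -62/5, M_2 = 38/5, M_3 = 0.
On [2, 3], S'(x) = b_1 + 2c_1·(x - 2) + 3d_1·(x - 2)² with b_1 = Δ_1 - h_1(2M_1 + M_2)/6 = 13/15, c_1 = M_1/2 = -31/5, d_1 = (M_2 - M_1)/(6h_1) = 10/3. So S'(2) = 13/15.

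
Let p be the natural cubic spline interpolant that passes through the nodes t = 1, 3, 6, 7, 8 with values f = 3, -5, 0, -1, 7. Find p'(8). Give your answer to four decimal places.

Let m_i = p''(x_i). Step sizes h_i = 2, 3, 1, 1; slopes of the chords Δ_i = (y_(i+1) - y_i)/h_i = -4, 5/3, -1, 8.
  2·m_0 + 10·m_1 + 3·m_2 = 6(Δ_1 - Δ_0) = 34
  3·m_1 + 8·m_2 + 1·m_3 = 6(Δ_2 - Δ_1) = -16
  1·m_2 + 4·m_3 + 1·m_4 = 6(Δ_3 - Δ_2) = 54
Natural end conditions: m_0 = m_4 = 0.
Solving the tridiagonal system: m_0 = 0, m_1 = 704/137, m_2 = -794/137, m_3 = 2048/137, m_4 = 0.
On [7, 8], p'(t) = b_3 + 2c_3·(t - 7) + 3d_3·(t - 7)² with b_3 = Δ_3 - h_3(2m_3 + m_4)/6 = 1240/411, c_3 = m_3/2 = 1024/137, d_3 = (m_4 - m_3)/(6h_3) = -1024/411. So p'(8) = 4312/411.

10.4915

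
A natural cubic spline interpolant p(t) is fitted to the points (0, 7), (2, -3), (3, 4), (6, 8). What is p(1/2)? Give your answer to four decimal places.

Put m_i = p'' at the i-th knot. Here h = (2, 1, 3) and Δ = (-5, 7, 4/3), so the interior equations h_(i-1)·m_(i-1) + 2(h_(i-1)+h_i)·m_i + h_i·m_(i+1) = 6(Δ_i − Δ_(i-1)) read
  2·m_0 + 6·m_1 + 1·m_2 = 6(Δ_1 - Δ_0) = 72
  1·m_1 + 8·m_2 + 3·m_3 = 6(Δ_2 - Δ_1) = -34
Natural end conditions: m_0 = m_3 = 0.
Hence m_0 = 0, m_1 = 610/47, m_2 = -276/47, m_3 = 0.
On [0, 2], p(t) = 7 - 1315/141·t + 0·t² + 305/282·t³.
With t = 1/2: p(1/2) = 1859/752.

2.4721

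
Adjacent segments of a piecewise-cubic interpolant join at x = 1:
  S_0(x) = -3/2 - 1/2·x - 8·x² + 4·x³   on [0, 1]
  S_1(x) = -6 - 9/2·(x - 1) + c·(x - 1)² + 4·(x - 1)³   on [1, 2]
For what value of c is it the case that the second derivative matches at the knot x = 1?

S_0''(x) = -16 + 24·x, so S_0''(1) = 8. On the right, S_1''(1) = 2c, so c = 4.

4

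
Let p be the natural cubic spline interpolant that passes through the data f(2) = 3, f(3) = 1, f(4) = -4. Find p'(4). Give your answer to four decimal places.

With σ_i denoting the second derivative at x_i, h_i = 1, 1, and Δ_i = (y_(i+1) − y_i)/h_i = -2, -5:
  1·σ_0 + 4·σ_1 + 1·σ_2 = 6(Δ_1 - Δ_0) = -18
Natural end conditions: σ_0 = σ_2 = 0.
Solving: σ_0 = 0, σ_1 = -9/2, σ_2 = 0.
On [3, 4], p'(t) = b_1 + 2c_1·(t - 3) + 3d_1·(t - 3)² with b_1 = Δ_1 - h_1(2σ_1 + σ_2)/6 = -7/2, c_1 = σ_1/2 = -9/4, d_1 = (σ_2 - σ_1)/(6h_1) = 3/4. So p'(4) = -23/4.

-5.7500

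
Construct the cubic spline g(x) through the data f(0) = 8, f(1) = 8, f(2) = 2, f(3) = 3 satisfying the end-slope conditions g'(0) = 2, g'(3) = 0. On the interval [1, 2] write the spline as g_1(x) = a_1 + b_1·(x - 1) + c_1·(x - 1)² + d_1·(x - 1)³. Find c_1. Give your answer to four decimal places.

-6.6667

Put σ_i = g'' at the i-th knot. Here h = (1, 1, 1) and Δ = (0, -6, 1), so the interior equations h_(i-1)·σ_(i-1) + 2(h_(i-1)+h_i)·σ_i + h_i·σ_(i+1) = 6(Δ_i − Δ_(i-1)) read
  1·σ_0 + 4·σ_1 + 1·σ_2 = 6(Δ_1 - Δ_0) = -36
  1·σ_1 + 4·σ_2 + 1·σ_3 = 6(Δ_2 - Δ_1) = 42
Clamped end conditions give two more equations: 2h_0·σ_0 + h_0·σ_1 = 6(Δ_0 - g'(0)) = -12 and h_2·σ_2 + 2h_2·σ_3 = 6(g'(3) - Δ_2) = -6.
Solving the tridiagonal system: σ_0 = 2/3, σ_1 = -40/3, σ_2 = 50/3, σ_3 = -34/3.
On [1, 2], with g_1(x) = a_1 + b_1·(x - 1) + c_1·(x - 1)² + d_1·(x - 1)³: c_1 = σ_1/2 = -20/3, d_1 = (σ_2 - σ_1)/(6h_1) = 5, b_1 = Δ_1 - h_1(2σ_1 + σ_2)/6 = -13/3.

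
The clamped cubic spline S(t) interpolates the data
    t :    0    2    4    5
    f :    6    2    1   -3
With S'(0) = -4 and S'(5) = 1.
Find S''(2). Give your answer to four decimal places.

2.5652

With M_i denoting the second derivative at x_i, h_i = 2, 2, 1, and Δ_i = (y_(i+1) − y_i)/h_i = -2, -1/2, -4:
  2·M_0 + 8·M_1 + 2·M_2 = 6(Δ_1 - Δ_0) = 9
  2·M_1 + 6·M_2 + 1·M_3 = 6(Δ_2 - Δ_1) = -21
Clamped end conditions give two more equations: 2h_0·M_0 + h_0·M_1 = 6(Δ_0 - S'(0)) = 12 and h_2·M_2 + 2h_2·M_3 = 6(S'(5) - Δ_2) = 30.
Solving the tridiagonal system: M_0 = 79/46, M_1 = 59/23, M_2 = -172/23, M_3 = 431/23.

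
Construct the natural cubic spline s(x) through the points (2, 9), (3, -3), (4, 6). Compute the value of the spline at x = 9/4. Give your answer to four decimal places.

4.7695

With M_i denoting the second derivative at x_i, h_i = 1, 1, and Δ_i = (y_(i+1) − y_i)/h_i = -12, 9:
  1·M_0 + 4·M_1 + 1·M_2 = 6(Δ_1 - Δ_0) = 126
Natural end conditions: M_0 = M_2 = 0.
Hence M_0 = 0, M_1 = 63/2, M_2 = 0.
On [2, 3], s(x) = 9 - 69/4·(x - 2) + 0·(x - 2)² + 21/4·(x - 2)³.
With (x - 2) = 1/4: s(9/4) = 1221/256.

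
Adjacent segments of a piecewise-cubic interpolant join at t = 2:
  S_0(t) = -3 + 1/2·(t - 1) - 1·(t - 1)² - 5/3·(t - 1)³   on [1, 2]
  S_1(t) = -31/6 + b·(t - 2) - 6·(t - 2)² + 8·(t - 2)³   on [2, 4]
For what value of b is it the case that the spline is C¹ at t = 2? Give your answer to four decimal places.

S_0'(t) = 1/2 - 2·(t - 1) - 5·(t - 1)², so S_0'(2) = -13/2. On the right, S_1'(2) = b, so b = -13/2.

-6.5000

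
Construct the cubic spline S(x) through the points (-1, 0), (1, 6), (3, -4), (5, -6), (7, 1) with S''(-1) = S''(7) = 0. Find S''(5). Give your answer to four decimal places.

Let M_i = S''(x_i). Step sizes h_i = 2, 2, 2, 2; slopes of the chords Δ_i = (y_(i+1) - y_i)/h_i = 3, -5, -1, 7/2.
  2·M_0 + 8·M_1 + 2·M_2 = 6(Δ_1 - Δ_0) = -48
  2·M_1 + 8·M_2 + 2·M_3 = 6(Δ_2 - Δ_1) = 24
  2·M_2 + 8·M_3 + 2·M_4 = 6(Δ_3 - Δ_2) = 27
Natural end conditions: M_0 = M_4 = 0.
Forward elimination and back-substitution give M_0 = 0, M_1 = -789/112, M_2 = 117/28, M_3 = 261/112, M_4 = 0.

2.3304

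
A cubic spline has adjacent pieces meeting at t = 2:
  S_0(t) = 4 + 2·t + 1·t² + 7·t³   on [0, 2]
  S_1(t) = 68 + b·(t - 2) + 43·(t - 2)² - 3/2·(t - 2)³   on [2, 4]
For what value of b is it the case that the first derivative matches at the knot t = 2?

S_0'(t) = 2 + 2·t + 21·t², so S_0'(2) = 90. On the right, S_1'(2) = b, so b = 90.

90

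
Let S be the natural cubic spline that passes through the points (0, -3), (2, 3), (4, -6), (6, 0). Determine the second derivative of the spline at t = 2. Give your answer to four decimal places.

Write σ_i for S''(x_i). With h_i = 2, 2, 2 and divided differences Δ_i = 3, -9/2, 3, the continuity of S' gives the tridiagonal system
  2·σ_0 + 8·σ_1 + 2·σ_2 = 6(Δ_1 - Δ_0) = -45
  2·σ_1 + 8·σ_2 + 2·σ_3 = 6(Δ_2 - Δ_1) = 45
Natural end conditions: σ_0 = σ_3 = 0.
Forward elimination and back-substitution give σ_0 = 0, σ_1 = -15/2, σ_2 = 15/2, σ_3 = 0.

-7.5000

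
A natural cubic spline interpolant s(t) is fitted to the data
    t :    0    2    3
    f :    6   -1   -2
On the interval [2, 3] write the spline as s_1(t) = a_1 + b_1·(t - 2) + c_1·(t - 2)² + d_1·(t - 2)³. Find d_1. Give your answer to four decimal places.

Put m_i = s'' at the i-th knot. Here h = (2, 1) and Δ = (-7/2, -1), so the interior equations h_(i-1)·m_(i-1) + 2(h_(i-1)+h_i)·m_i + h_i·m_(i+1) = 6(Δ_i − Δ_(i-1)) read
  2·m_0 + 6·m_1 + 1·m_2 = 6(Δ_1 - Δ_0) = 15
Natural end conditions: m_0 = m_2 = 0.
Forward elimination and back-substitution give m_0 = 0, m_1 = 5/2, m_2 = 0.
On [2, 3], with s_1(t) = a_1 + b_1·(t - 2) + c_1·(t - 2)² + d_1·(t - 2)³: c_1 = m_1/2 = 5/4, d_1 = (m_2 - m_1)/(6h_1) = -5/12, b_1 = Δ_1 - h_1(2m_1 + m_2)/6 = -11/6.

-0.4167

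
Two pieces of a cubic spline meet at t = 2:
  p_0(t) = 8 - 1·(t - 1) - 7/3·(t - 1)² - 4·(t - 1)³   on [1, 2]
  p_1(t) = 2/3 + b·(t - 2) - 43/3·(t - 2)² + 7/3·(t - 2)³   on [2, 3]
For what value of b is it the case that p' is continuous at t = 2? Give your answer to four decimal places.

-17.6667

p_0'(t) = -1 - 14/3·(t - 1) - 12·(t - 1)², so p_0'(2) = -53/3. On the right, p_1'(2) = b, so b = -53/3.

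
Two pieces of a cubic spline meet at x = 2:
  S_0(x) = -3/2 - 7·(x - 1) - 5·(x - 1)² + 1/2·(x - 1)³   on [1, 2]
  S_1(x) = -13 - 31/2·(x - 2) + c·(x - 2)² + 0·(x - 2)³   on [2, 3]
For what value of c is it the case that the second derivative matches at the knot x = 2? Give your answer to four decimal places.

S_0''(x) = -10 + 3·(x - 1), so S_0''(2) = -7. On the right, S_1''(2) = 2c, so c = -7/2.

-3.5000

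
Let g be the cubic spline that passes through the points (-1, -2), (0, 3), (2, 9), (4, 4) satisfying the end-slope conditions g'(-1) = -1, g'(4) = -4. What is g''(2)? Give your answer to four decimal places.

-2.8043

Put m_i = g'' at the i-th knot. Here h = (1, 2, 2) and Δ = (5, 3, -5/2), so the interior equations h_(i-1)·m_(i-1) + 2(h_(i-1)+h_i)·m_i + h_i·m_(i+1) = 6(Δ_i − Δ_(i-1)) read
  1·m_0 + 6·m_1 + 2·m_2 = 6(Δ_1 - Δ_0) = -12
  2·m_1 + 8·m_2 + 2·m_3 = 6(Δ_2 - Δ_1) = -33
Clamped end conditions give two more equations: 2h_0·m_0 + h_0·m_1 = 6(Δ_0 - g'(-1)) = 36 and h_2·m_2 + 2h_2·m_3 = 6(g'(4) - Δ_2) = -9.
Solving: m_0 = 465/23, m_1 = -102/23, m_2 = -129/46, m_3 = -39/46.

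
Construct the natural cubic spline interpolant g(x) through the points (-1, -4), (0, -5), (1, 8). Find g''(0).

Write m_i for g''(x_i). With h_i = 1, 1 and divided differences Δ_i = -1, 13, the continuity of g' gives the tridiagonal system
  1·m_0 + 4·m_1 + 1·m_2 = 6(Δ_1 - Δ_0) = 84
Natural end conditions: m_0 = m_2 = 0.
Forward elimination and back-substitution give m_0 = 0, m_1 = 21, m_2 = 0.

21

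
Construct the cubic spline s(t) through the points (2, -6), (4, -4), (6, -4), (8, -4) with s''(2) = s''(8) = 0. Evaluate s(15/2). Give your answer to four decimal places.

Write M_i for s''(x_i). With h_i = 2, 2, 2 and divided differences Δ_i = 1, 0, 0, the continuity of s' gives the tridiagonal system
  2·M_0 + 8·M_1 + 2·M_2 = 6(Δ_1 - Δ_0) = -6
  2·M_1 + 8·M_2 + 2·M_3 = 6(Δ_2 - Δ_1) = 0
Natural end conditions: M_0 = M_3 = 0.
Solving: M_0 = 0, M_1 = -4/5, M_2 = 1/5, M_3 = 0.
On [6, 8], s(t) = -4 - 2/15·(t - 6) + 1/10·(t - 6)² - 1/60·(t - 6)³.
With (t - 6) = 3/2: s(15/2) = -129/32.

-4.0313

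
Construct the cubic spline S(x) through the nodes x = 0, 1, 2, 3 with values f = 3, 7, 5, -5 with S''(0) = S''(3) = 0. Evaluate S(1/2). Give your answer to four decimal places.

Put m_i = S'' at the i-th knot. Here h = (1, 1, 1) and Δ = (4, -2, -10), so the interior equations h_(i-1)·m_(i-1) + 2(h_(i-1)+h_i)·m_i + h_i·m_(i+1) = 6(Δ_i − Δ_(i-1)) read
  1·m_0 + 4·m_1 + 1·m_2 = 6(Δ_1 - Δ_0) = -36
  1·m_1 + 4·m_2 + 1·m_3 = 6(Δ_2 - Δ_1) = -48
Natural end conditions: m_0 = m_3 = 0.
Solving the tridiagonal system: m_0 = 0, m_1 = -32/5, m_2 = -52/5, m_3 = 0.
On [0, 1], S(x) = 3 + 76/15·x + 0·x² - 16/15·x³.
With x = 1/2: S(1/2) = 27/5.

5.4000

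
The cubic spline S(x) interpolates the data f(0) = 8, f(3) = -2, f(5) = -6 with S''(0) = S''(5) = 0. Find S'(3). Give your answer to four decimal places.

Let m_i = S''(x_i). Step sizes h_i = 3, 2; slopes of the chords Δ_i = (y_(i+1) - y_i)/h_i = -10/3, -2.
  3·m_0 + 10·m_1 + 2·m_2 = 6(Δ_1 - Δ_0) = 8
Natural end conditions: m_0 = m_2 = 0.
Forward elimination and back-substitution give m_0 = 0, m_1 = 4/5, m_2 = 0.
On [3, 5], S'(x) = b_1 + 2c_1·(x - 3) + 3d_1·(x - 3)² with b_1 = Δ_1 - h_1(2m_1 + m_2)/6 = -38/15, c_1 = m_1/2 = 2/5, d_1 = (m_2 - m_1)/(6h_1) = -1/15. So S'(3) = -38/15.

-2.5333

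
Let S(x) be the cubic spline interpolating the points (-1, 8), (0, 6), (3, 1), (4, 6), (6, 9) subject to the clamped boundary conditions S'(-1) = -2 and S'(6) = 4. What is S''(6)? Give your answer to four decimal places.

7.2803

With M_i denoting the second derivative at x_i, h_i = 1, 3, 1, 2, and Δ_i = (y_(i+1) − y_i)/h_i = -2, -5/3, 5, 3/2:
  1·M_0 + 8·M_1 + 3·M_2 = 6(Δ_1 - Δ_0) = 2
  3·M_1 + 8·M_2 + 1·M_3 = 6(Δ_2 - Δ_1) = 40
  1·M_2 + 6·M_3 + 2·M_4 = 6(Δ_3 - Δ_2) = -21
Clamped end conditions give two more equations: 2h_0·M_0 + h_0·M_1 = 6(Δ_0 - S'(-1)) = 0 and h_3·M_3 + 2h_3·M_4 = 6(S'(6) - Δ_3) = 15.
Solving the tridiagonal system: M_0 = 27/22, M_1 = -27/11, M_2 = 449/66, M_3 = -233/33, M_4 = 961/132.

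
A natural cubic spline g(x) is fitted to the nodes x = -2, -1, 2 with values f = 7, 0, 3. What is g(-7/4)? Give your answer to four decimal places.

5.0156

Write m_i for g''(x_i). With h_i = 1, 3 and divided differences Δ_i = -7, 1, the continuity of g' gives the tridiagonal system
  1·m_0 + 8·m_1 + 3·m_2 = 6(Δ_1 - Δ_0) = 48
Natural end conditions: m_0 = m_2 = 0.
Solving: m_0 = 0, m_1 = 6, m_2 = 0.
On [-2, -1], g(x) = 7 - 8·(x + 2) + 0·(x + 2)² + 1·(x + 2)³.
With (x + 2) = 1/4: g(-7/4) = 321/64.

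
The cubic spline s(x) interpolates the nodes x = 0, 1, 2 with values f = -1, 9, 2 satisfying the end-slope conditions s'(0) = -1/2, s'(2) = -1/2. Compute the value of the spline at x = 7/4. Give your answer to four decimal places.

Write σ_i for s''(x_i). With h_i = 1, 1 and divided differences Δ_i = 10, -7, the continuity of s' gives the tridiagonal system
  1·σ_0 + 4·σ_1 + 1·σ_2 = 6(Δ_1 - Δ_0) = -102
Clamped end conditions give two more equations: 2h_0·σ_0 + h_0·σ_1 = 6(Δ_0 - s'(0)) = 63 and h_1·σ_1 + 2h_1·σ_2 = 6(s'(2) - Δ_1) = 39.
Solving: σ_0 = 57, σ_1 = -51, σ_2 = 45.
On [1, 2], s(x) = 9 + 5/2·(x - 1) - 51/2·(x - 1)² + 16·(x - 1)³.
With (x - 1) = 3/4: s(7/4) = 105/32.

3.2813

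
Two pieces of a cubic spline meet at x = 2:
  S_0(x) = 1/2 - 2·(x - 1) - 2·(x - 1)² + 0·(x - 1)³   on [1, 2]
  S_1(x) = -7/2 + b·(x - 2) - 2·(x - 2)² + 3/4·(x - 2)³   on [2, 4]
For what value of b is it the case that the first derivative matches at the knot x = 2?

S_0'(x) = -2 - 4·(x - 1) + 0·(x - 1)², so S_0'(2) = -6. On the right, S_1'(2) = b, so b = -6.

-6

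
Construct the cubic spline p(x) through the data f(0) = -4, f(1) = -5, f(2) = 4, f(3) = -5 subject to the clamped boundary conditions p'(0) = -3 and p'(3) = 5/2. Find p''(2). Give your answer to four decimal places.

-49.1333

Write m_i for p''(x_i). With h_i = 1, 1, 1 and divided differences Δ_i = -1, 9, -9, the continuity of p' gives the tridiagonal system
  1·m_0 + 4·m_1 + 1·m_2 = 6(Δ_1 - Δ_0) = 60
  1·m_1 + 4·m_2 + 1·m_3 = 6(Δ_2 - Δ_1) = -108
Clamped end conditions give two more equations: 2h_0·m_0 + h_0·m_1 = 6(Δ_0 - p'(0)) = 12 and h_2·m_2 + 2h_2·m_3 = 6(p'(3) - Δ_2) = 69.
Solving: m_0 = -131/15, m_1 = 442/15, m_2 = -737/15, m_3 = 886/15.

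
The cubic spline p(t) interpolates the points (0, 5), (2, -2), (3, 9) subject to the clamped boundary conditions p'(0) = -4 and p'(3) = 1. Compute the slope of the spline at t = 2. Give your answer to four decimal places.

Let σ_i = p''(x_i). Step sizes h_i = 2, 1; slopes of the chords Δ_i = (y_(i+1) - y_i)/h_i = -7/2, 11.
  2·σ_0 + 6·σ_1 + 1·σ_2 = 6(Δ_1 - Δ_0) = 87
Clamped end conditions give two more equations: 2h_0·σ_0 + h_0·σ_1 = 6(Δ_0 - p'(0)) = 3 and h_1·σ_1 + 2h_1·σ_2 = 6(p'(3) - Δ_1) = -60.
Solving: σ_0 = -145/12, σ_1 = 77/3, σ_2 = -257/6.
On [2, 3], p'(t) = b_1 + 2c_1·(t - 2) + 3d_1·(t - 2)² with b_1 = Δ_1 - h_1(2σ_1 + σ_2)/6 = 115/12, c_1 = σ_1/2 = 77/6, d_1 = (σ_2 - σ_1)/(6h_1) = -137/12. So p'(2) = 115/12.

9.5833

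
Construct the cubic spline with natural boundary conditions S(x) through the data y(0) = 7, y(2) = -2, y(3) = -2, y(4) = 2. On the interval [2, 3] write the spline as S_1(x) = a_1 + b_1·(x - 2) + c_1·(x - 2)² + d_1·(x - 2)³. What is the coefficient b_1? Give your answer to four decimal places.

-2.0652

Let M_i = S''(x_i). Step sizes h_i = 2, 1, 1; slopes of the chords Δ_i = (y_(i+1) - y_i)/h_i = -9/2, 0, 4.
  2·M_0 + 6·M_1 + 1·M_2 = 6(Δ_1 - Δ_0) = 27
  1·M_1 + 4·M_2 + 1·M_3 = 6(Δ_2 - Δ_1) = 24
Natural end conditions: M_0 = M_3 = 0.
Forward elimination and back-substitution give M_0 = 0, M_1 = 84/23, M_2 = 117/23, M_3 = 0.
On [2, 3], with S_1(x) = a_1 + b_1·(x - 2) + c_1·(x - 2)² + d_1·(x - 2)³: c_1 = M_1/2 = 42/23, d_1 = (M_2 - M_1)/(6h_1) = 11/46, b_1 = Δ_1 - h_1(2M_1 + M_2)/6 = -95/46.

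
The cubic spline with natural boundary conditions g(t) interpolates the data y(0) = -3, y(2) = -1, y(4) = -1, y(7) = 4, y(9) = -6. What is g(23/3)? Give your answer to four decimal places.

With M_i denoting the second derivative at x_i, h_i = 2, 2, 3, 2, and Δ_i = (y_(i+1) − y_i)/h_i = 1, 0, 5/3, -5:
  2·M_0 + 8·M_1 + 2·M_2 = 6(Δ_1 - Δ_0) = -6
  2·M_1 + 10·M_2 + 3·M_3 = 6(Δ_2 - Δ_1) = 10
  3·M_2 + 10·M_3 + 2·M_4 = 6(Δ_3 - Δ_2) = -40
Natural end conditions: M_0 = M_4 = 0.
Solving: M_0 = 0, M_1 = -493/344, M_2 = 235/86, M_3 = -829/172, M_4 = 0.
On [7, 9], g(t) = 4 - 461/258·(t - 7) - 829/344·(t - 7)² + 829/2064·(t - 7)³.
With (t - 7) = 2/3: g(23/3) = 6467/3483.

1.8567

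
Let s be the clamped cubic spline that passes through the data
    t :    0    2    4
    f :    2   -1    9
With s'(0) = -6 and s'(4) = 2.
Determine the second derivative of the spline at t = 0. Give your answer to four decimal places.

3.8750

Write M_i for s''(x_i). With h_i = 2, 2 and divided differences Δ_i = -3/2, 5, the continuity of s' gives the tridiagonal system
  2·M_0 + 8·M_1 + 2·M_2 = 6(Δ_1 - Δ_0) = 39
Clamped end conditions give two more equations: 2h_0·M_0 + h_0·M_1 = 6(Δ_0 - s'(0)) = 27 and h_1·M_1 + 2h_1·M_2 = 6(s'(4) - Δ_1) = -18.
Hence M_0 = 31/8, M_1 = 23/4, M_2 = -59/8.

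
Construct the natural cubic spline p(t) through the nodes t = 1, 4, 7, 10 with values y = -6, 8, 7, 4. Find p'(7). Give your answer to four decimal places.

Let m_i = p''(x_i). Step sizes h_i = 3, 3, 3; slopes of the chords Δ_i = (y_(i+1) - y_i)/h_i = 14/3, -1/3, -1.
  3·m_0 + 12·m_1 + 3·m_2 = 6(Δ_1 - Δ_0) = -30
  3·m_1 + 12·m_2 + 3·m_3 = 6(Δ_2 - Δ_1) = -4
Natural end conditions: m_0 = m_3 = 0.
Solving: m_0 = 0, m_1 = -116/45, m_2 = 14/45, m_3 = 0.
On [7, 10], p'(t) = b_2 + 2c_2·(t - 7) + 3d_2·(t - 7)² with b_2 = Δ_2 - h_2(2m_2 + m_3)/6 = -59/45, c_2 = m_2/2 = 7/45, d_2 = (m_3 - m_2)/(6h_2) = -7/405. So p'(7) = -59/45.

-1.3111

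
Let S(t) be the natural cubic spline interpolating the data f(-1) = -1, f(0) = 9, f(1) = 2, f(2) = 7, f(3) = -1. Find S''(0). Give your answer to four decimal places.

-33.8571

With m_i denoting the second derivative at x_i, h_i = 1, 1, 1, 1, and Δ_i = (y_(i+1) − y_i)/h_i = 10, -7, 5, -8:
  1·m_0 + 4·m_1 + 1·m_2 = 6(Δ_1 - Δ_0) = -102
  1·m_1 + 4·m_2 + 1·m_3 = 6(Δ_2 - Δ_1) = 72
  1·m_2 + 4·m_3 + 1·m_4 = 6(Δ_3 - Δ_2) = -78
Natural end conditions: m_0 = m_4 = 0.
Hence m_0 = 0, m_1 = -237/7, m_2 = 234/7, m_3 = -195/7, m_4 = 0.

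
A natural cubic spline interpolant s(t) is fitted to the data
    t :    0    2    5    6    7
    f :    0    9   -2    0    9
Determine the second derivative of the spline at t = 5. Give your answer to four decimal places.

With σ_i denoting the second derivative at x_i, h_i = 2, 3, 1, 1, and Δ_i = (y_(i+1) − y_i)/h_i = 9/2, -11/3, 2, 9:
  2·σ_0 + 10·σ_1 + 3·σ_2 = 6(Δ_1 - Δ_0) = -49
  3·σ_1 + 8·σ_2 + 1·σ_3 = 6(Δ_2 - Δ_1) = 34
  1·σ_2 + 4·σ_3 + 1·σ_4 = 6(Δ_3 - Δ_2) = 42
Natural end conditions: σ_0 = σ_4 = 0.
Hence σ_0 = 0, σ_1 = -1801/274, σ_2 = 764/137, σ_3 = 2495/274, σ_4 = 0.

5.5766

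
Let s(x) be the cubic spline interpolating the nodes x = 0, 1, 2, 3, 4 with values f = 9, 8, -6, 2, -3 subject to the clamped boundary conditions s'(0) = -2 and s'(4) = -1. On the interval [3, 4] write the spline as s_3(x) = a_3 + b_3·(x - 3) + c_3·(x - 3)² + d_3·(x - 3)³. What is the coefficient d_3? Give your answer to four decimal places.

Write M_i for s''(x_i). With h_i = 1, 1, 1, 1 and divided differences Δ_i = -1, -14, 8, -5, the continuity of s' gives the tridiagonal system
  1·M_0 + 4·M_1 + 1·M_2 = 6(Δ_1 - Δ_0) = -78
  1·M_1 + 4·M_2 + 1·M_3 = 6(Δ_2 - Δ_1) = 132
  1·M_2 + 4·M_3 + 1·M_4 = 6(Δ_3 - Δ_2) = -78
Clamped end conditions give two more equations: 2h_0·M_0 + h_0·M_1 = 6(Δ_0 - s'(0)) = 6 and h_3·M_3 + 2h_3·M_4 = 6(s'(4) - Δ_3) = 24.
Solving: M_0 = 619/28, M_1 = -535/14, M_2 = 211/4, M_3 = -571/14, M_4 = 907/28.
On [3, 4], with s_3(x) = a_3 + b_3·(x - 3) + c_3·(x - 3)² + d_3·(x - 3)³: c_3 = M_3/2 = -571/28, d_3 = (M_4 - M_3)/(6h_3) = 683/56, b_3 = Δ_3 - h_3(2M_3 + M_4)/6 = 179/56.

12.1964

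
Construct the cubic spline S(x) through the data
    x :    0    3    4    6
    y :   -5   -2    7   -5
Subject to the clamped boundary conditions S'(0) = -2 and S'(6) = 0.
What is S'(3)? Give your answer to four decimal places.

Write m_i for S''(x_i). With h_i = 3, 1, 2 and divided differences Δ_i = 1, 9, -6, the continuity of S' gives the tridiagonal system
  3·m_0 + 8·m_1 + 1·m_2 = 6(Δ_1 - Δ_0) = 48
  1·m_1 + 6·m_2 + 2·m_3 = 6(Δ_2 - Δ_1) = -90
Clamped end conditions give two more equations: 2h_0·m_0 + h_0·m_1 = 6(Δ_0 - S'(0)) = 18 and h_2·m_2 + 2h_2·m_3 = 6(S'(6) - Δ_2) = 36.
Solving: m_0 = -38/21, m_1 = 202/21, m_2 = -494/21, m_3 = 436/21.
On [3, 4], S'(x) = b_1 + 2c_1·(x - 3) + 3d_1·(x - 3)² with b_1 = Δ_1 - h_1(2m_1 + m_2)/6 = 68/7, c_1 = m_1/2 = 101/21, d_1 = (m_2 - m_1)/(6h_1) = -116/21. So S'(3) = 68/7.

9.7143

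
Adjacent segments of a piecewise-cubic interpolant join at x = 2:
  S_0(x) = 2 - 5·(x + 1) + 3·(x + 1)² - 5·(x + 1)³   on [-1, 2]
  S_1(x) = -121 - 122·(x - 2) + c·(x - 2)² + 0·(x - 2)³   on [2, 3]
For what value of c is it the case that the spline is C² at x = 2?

-42

S_0''(x) = 6 - 30·(x + 1), so S_0''(2) = -84. On the right, S_1''(2) = 2c, so c = -42.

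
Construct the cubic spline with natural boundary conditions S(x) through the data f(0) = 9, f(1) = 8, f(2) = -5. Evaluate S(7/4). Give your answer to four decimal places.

-1.0469

Put M_i = S'' at the i-th knot. Here h = (1, 1) and Δ = (-1, -13), so the interior equations h_(i-1)·M_(i-1) + 2(h_(i-1)+h_i)·M_i + h_i·M_(i+1) = 6(Δ_i − Δ_(i-1)) read
  1·M_0 + 4·M_1 + 1·M_2 = 6(Δ_1 - Δ_0) = -72
Natural end conditions: M_0 = M_2 = 0.
Solving: M_0 = 0, M_1 = -18, M_2 = 0.
On [1, 2], S(x) = 8 - 7·(x - 1) - 9·(x - 1)² + 3·(x - 1)³.
With (x - 1) = 3/4: S(7/4) = -67/64.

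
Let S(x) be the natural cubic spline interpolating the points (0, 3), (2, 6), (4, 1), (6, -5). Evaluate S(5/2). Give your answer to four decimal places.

5.3656

With σ_i denoting the second derivative at x_i, h_i = 2, 2, 2, and Δ_i = (y_(i+1) − y_i)/h_i = 3/2, -5/2, -3:
  2·σ_0 + 8·σ_1 + 2·σ_2 = 6(Δ_1 - Δ_0) = -24
  2·σ_1 + 8·σ_2 + 2·σ_3 = 6(Δ_2 - Δ_1) = -3
Natural end conditions: σ_0 = σ_3 = 0.
Forward elimination and back-substitution give σ_0 = 0, σ_1 = -31/10, σ_2 = 2/5, σ_3 = 0.
On [2, 4], S(x) = 6 - 17/30·(x - 2) - 31/20·(x - 2)² + 7/24·(x - 2)³.
With (x - 2) = 1/2: S(5/2) = 1717/320.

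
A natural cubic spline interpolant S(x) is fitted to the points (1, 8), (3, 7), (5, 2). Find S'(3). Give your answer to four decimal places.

With M_i denoting the second derivative at x_i, h_i = 2, 2, and Δ_i = (y_(i+1) − y_i)/h_i = -1/2, -5/2:
  2·M_0 + 8·M_1 + 2·M_2 = 6(Δ_1 - Δ_0) = -12
Natural end conditions: M_0 = M_2 = 0.
Forward elimination and back-substitution give M_0 = 0, M_1 = -3/2, M_2 = 0.
On [3, 5], S'(x) = b_1 + 2c_1·(x - 3) + 3d_1·(x - 3)² with b_1 = Δ_1 - h_1(2M_1 + M_2)/6 = -3/2, c_1 = M_1/2 = -3/4, d_1 = (M_2 - M_1)/(6h_1) = 1/8. So S'(3) = -3/2.

-1.5000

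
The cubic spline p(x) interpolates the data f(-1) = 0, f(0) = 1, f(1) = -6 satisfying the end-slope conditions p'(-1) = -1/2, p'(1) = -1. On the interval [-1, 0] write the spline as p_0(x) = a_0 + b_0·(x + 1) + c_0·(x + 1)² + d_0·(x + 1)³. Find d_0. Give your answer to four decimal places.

Write M_i for p''(x_i). With h_i = 1, 1 and divided differences Δ_i = 1, -7, the continuity of p' gives the tridiagonal system
  1·M_0 + 4·M_1 + 1·M_2 = 6(Δ_1 - Δ_0) = -48
Clamped end conditions give two more equations: 2h_0·M_0 + h_0·M_1 = 6(Δ_0 - p'(-1)) = 9 and h_1·M_1 + 2h_1·M_2 = 6(p'(1) - Δ_1) = 36.
Forward elimination and back-substitution give M_0 = 65/4, M_1 = -47/2, M_2 = 119/4.
On [-1, 0], with p_0(x) = a_0 + b_0·(x + 1) + c_0·(x + 1)² + d_0·(x + 1)³: c_0 = M_0/2 = 65/8, d_0 = (M_1 - M_0)/(6h_0) = -53/8, b_0 = Δ_0 - h_0(2M_0 + M_1)/6 = -1/2.

-6.6250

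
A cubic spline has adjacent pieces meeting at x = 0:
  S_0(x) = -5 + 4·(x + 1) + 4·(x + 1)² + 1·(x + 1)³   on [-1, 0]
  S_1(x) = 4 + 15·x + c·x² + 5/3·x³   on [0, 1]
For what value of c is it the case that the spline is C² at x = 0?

7

S_0''(x) = 8 + 6·(x + 1), so S_0''(0) = 14. On the right, S_1''(0) = 2c, so c = 7.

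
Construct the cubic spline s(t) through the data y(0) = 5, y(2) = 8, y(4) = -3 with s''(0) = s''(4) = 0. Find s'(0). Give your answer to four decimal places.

3.2500

Let m_i = s''(x_i). Step sizes h_i = 2, 2; slopes of the chords Δ_i = (y_(i+1) - y_i)/h_i = 3/2, -11/2.
  2·m_0 + 8·m_1 + 2·m_2 = 6(Δ_1 - Δ_0) = -42
Natural end conditions: m_0 = m_2 = 0.
Forward elimination and back-substitution give m_0 = 0, m_1 = -21/4, m_2 = 0.
On [0, 2], s'(t) = b_0 + 2c_0·t + 3d_0·t² with b_0 = Δ_0 - h_0(2m_0 + m_1)/6 = 13/4, c_0 = m_0/2 = 0, d_0 = (m_1 - m_0)/(6h_0) = -7/16. So s'(0) = 13/4.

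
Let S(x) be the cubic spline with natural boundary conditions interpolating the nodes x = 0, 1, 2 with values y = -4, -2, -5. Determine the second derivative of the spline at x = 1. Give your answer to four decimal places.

-7.5000

Write m_i for S''(x_i). With h_i = 1, 1 and divided differences Δ_i = 2, -3, the continuity of S' gives the tridiagonal system
  1·m_0 + 4·m_1 + 1·m_2 = 6(Δ_1 - Δ_0) = -30
Natural end conditions: m_0 = m_2 = 0.
Solving: m_0 = 0, m_1 = -15/2, m_2 = 0.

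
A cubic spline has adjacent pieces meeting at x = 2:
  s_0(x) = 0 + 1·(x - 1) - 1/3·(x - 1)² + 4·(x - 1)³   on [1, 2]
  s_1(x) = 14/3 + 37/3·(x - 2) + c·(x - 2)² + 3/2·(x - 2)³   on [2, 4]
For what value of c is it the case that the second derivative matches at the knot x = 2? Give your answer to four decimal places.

s_0''(x) = -2/3 + 24·(x - 1), so s_0''(2) = 70/3. On the right, s_1''(2) = 2c, so c = 35/3.

11.6667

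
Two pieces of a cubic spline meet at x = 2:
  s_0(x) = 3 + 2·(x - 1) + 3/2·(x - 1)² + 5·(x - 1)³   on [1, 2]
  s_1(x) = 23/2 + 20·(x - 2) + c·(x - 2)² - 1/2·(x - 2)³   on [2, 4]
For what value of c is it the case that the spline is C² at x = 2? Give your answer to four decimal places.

16.5000

s_0''(x) = 3 + 30·(x - 1), so s_0''(2) = 33. On the right, s_1''(2) = 2c, so c = 33/2.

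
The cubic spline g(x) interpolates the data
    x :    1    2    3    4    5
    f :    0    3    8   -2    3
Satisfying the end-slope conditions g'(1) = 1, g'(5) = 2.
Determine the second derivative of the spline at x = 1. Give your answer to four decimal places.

0.1429

With M_i denoting the second derivative at x_i, h_i = 1, 1, 1, 1, and Δ_i = (y_(i+1) − y_i)/h_i = 3, 5, -10, 5:
  1·M_0 + 4·M_1 + 1·M_2 = 6(Δ_1 - Δ_0) = 12
  1·M_1 + 4·M_2 + 1·M_3 = 6(Δ_2 - Δ_1) = -90
  1·M_2 + 4·M_3 + 1·M_4 = 6(Δ_3 - Δ_2) = 90
Clamped end conditions give two more equations: 2h_0·M_0 + h_0·M_1 = 6(Δ_0 - g'(1)) = 12 and h_3·M_3 + 2h_3·M_4 = 6(g'(5) - Δ_3) = -18.
Solving the tridiagonal system: M_0 = 1/7, M_1 = 82/7, M_2 = -35, M_3 = 268/7, M_4 = -197/7.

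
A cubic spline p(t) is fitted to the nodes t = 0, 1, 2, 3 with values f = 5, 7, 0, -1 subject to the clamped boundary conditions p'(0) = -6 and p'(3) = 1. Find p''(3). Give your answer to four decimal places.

-2.1333

Put M_i = p'' at the i-th knot. Here h = (1, 1, 1) and Δ = (2, -7, -1), so the interior equations h_(i-1)·M_(i-1) + 2(h_(i-1)+h_i)·M_i + h_i·M_(i+1) = 6(Δ_i − Δ_(i-1)) read
  1·M_0 + 4·M_1 + 1·M_2 = 6(Δ_1 - Δ_0) = -54
  1·M_1 + 4·M_2 + 1·M_3 = 6(Δ_2 - Δ_1) = 36
Clamped end conditions give two more equations: 2h_0·M_0 + h_0·M_1 = 6(Δ_0 - p'(0)) = 48 and h_2·M_2 + 2h_2·M_3 = 6(p'(3) - Δ_2) = 12.
Solving the tridiagonal system: M_0 = 562/15, M_1 = -404/15, M_2 = 244/15, M_3 = -32/15.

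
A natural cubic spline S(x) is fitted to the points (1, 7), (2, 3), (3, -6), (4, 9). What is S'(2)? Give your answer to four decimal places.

-9.8667

Write σ_i for S''(x_i). With h_i = 1, 1, 1 and divided differences Δ_i = -4, -9, 15, the continuity of S' gives the tridiagonal system
  1·σ_0 + 4·σ_1 + 1·σ_2 = 6(Δ_1 - Δ_0) = -30
  1·σ_1 + 4·σ_2 + 1·σ_3 = 6(Δ_2 - Δ_1) = 144
Natural end conditions: σ_0 = σ_3 = 0.
Forward elimination and back-substitution give σ_0 = 0, σ_1 = -88/5, σ_2 = 202/5, σ_3 = 0.
On [2, 3], S'(x) = b_1 + 2c_1·(x - 2) + 3d_1·(x - 2)² with b_1 = Δ_1 - h_1(2σ_1 + σ_2)/6 = -148/15, c_1 = σ_1/2 = -44/5, d_1 = (σ_2 - σ_1)/(6h_1) = 29/3. So S'(2) = -148/15.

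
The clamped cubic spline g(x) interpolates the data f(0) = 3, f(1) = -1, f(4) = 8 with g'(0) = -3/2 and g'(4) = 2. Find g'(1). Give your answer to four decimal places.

Let m_i = g''(x_i). Step sizes h_i = 1, 3; slopes of the chords Δ_i = (y_(i+1) - y_i)/h_i = -4, 3.
  1·m_0 + 8·m_1 + 3·m_2 = 6(Δ_1 - Δ_0) = 42
Clamped end conditions give two more equations: 2h_0·m_0 + h_0·m_1 = 6(Δ_0 - g'(0)) = -15 and h_1·m_1 + 2h_1·m_2 = 6(g'(4) - Δ_1) = -6.
Solving the tridiagonal system: m_0 = -95/8, m_1 = 35/4, m_2 = -43/8.
On [1, 4], g'(x) = b_1 + 2c_1·(x - 1) + 3d_1·(x - 1)² with b_1 = Δ_1 - h_1(2m_1 + m_2)/6 = -49/16, c_1 = m_1/2 = 35/8, d_1 = (m_2 - m_1)/(6h_1) = -113/144. So g'(1) = -49/16.

-3.0625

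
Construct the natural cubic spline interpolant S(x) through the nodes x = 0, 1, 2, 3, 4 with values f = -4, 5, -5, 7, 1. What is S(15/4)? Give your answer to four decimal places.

Put M_i = S'' at the i-th knot. Here h = (1, 1, 1, 1) and Δ = (9, -10, 12, -6), so the interior equations h_(i-1)·M_(i-1) + 2(h_(i-1)+h_i)·M_i + h_i·M_(i+1) = 6(Δ_i − Δ_(i-1)) read
  1·M_0 + 4·M_1 + 1·M_2 = 6(Δ_1 - Δ_0) = -114
  1·M_1 + 4·M_2 + 1·M_3 = 6(Δ_2 - Δ_1) = 132
  1·M_2 + 4·M_3 + 1·M_4 = 6(Δ_3 - Δ_2) = -108
Natural end conditions: M_0 = M_4 = 0.
Hence M_0 = 0, M_1 = -1173/28, M_2 = 375/7, M_3 = -1131/28, M_4 = 0.
On [3, 4], S(x) = 7 + 209/28·(x - 3) - 1131/56·(x - 3)² + 377/56·(x - 3)³.
With (x - 3) = 3/4: S(15/4) = 14615/3584.

4.0778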